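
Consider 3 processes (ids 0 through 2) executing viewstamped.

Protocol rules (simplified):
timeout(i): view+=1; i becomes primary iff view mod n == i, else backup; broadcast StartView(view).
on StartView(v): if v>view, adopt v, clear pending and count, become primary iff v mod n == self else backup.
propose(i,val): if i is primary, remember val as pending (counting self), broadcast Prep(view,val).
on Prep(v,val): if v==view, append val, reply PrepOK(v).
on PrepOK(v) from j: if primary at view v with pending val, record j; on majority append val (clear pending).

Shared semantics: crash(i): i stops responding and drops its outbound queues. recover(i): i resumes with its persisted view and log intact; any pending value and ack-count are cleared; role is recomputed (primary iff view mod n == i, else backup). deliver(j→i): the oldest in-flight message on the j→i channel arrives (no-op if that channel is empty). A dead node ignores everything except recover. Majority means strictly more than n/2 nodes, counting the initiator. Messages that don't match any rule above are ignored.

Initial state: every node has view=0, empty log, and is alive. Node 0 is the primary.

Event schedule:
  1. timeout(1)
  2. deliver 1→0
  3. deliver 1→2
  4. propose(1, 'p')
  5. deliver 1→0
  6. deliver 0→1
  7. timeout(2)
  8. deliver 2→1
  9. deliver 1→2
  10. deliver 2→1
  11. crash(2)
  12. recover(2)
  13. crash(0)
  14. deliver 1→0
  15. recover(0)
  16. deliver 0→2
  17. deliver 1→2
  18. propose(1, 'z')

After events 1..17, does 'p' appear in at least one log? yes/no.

e1 timeout(1): 1[prim,v=1,-]
e2 deliver 1→0: 0[back,v=1,-]
e3 deliver 1→2: 2[back,v=1,-]
e4 propose(1,'p'): ·
e5 deliver 1→0: 0[back,v=1,p]
e6 deliver 0→1: 1[prim,v=1,p]
e7 timeout(2): 2[prim,v=2,-]
e8 deliver 2→1: 1[back,v=2,p]
e9 deliver 1→2: ·
e10 deliver 2→1: ·
e11 crash(2): 2[✗prim,v=2,-]
e12 recover(2): 2[prim,v=2,-]
e13 crash(0): 0[✗back,v=1,p]
e14 deliver 1→0: ·
e15 recover(0): 0[back,v=1,p]
e16 deliver 0→2: ·
e17 deliver 1→2: ·

yes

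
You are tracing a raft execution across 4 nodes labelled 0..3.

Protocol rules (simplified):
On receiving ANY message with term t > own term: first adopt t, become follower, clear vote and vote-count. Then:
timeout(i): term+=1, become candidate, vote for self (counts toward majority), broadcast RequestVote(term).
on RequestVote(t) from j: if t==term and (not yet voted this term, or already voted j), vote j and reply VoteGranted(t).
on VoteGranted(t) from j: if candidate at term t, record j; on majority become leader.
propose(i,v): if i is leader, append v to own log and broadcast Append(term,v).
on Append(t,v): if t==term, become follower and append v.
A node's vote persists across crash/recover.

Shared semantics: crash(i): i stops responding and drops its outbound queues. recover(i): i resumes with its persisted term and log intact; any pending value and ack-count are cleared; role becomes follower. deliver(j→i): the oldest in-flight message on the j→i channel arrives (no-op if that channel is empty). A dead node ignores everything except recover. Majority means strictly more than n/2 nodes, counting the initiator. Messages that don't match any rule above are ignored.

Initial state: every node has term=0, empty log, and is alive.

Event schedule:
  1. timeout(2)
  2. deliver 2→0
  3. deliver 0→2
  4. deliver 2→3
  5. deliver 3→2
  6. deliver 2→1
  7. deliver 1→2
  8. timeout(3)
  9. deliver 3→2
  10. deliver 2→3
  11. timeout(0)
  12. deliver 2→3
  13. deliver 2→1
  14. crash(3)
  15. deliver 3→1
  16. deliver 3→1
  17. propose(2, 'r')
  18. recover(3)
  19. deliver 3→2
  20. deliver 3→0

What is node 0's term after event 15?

step 1 timeout(2): 2={cand,t=1,log=-}
step 2 deliver 2→0: 0={foll,t=1,log=-}
step 3 deliver 0→2: —
step 4 deliver 2→3: 3={foll,t=1,log=-}
step 5 deliver 3→2: 2={lead,t=1,log=-}
step 6 deliver 2→1: 1={foll,t=1,log=-}
step 7 deliver 1→2: —
step 8 timeout(3): 3={cand,t=2,log=-}
step 9 deliver 3→2: 2={foll,t=2,log=-}
step 10 deliver 2→3: —
step 11 timeout(0): 0={cand,t=2,log=-}
step 12 deliver 2→3: —
step 13 deliver 2→1: —
step 14 crash(3): 3={✗cand,t=2,log=-}
step 15 deliver 3→1: —

2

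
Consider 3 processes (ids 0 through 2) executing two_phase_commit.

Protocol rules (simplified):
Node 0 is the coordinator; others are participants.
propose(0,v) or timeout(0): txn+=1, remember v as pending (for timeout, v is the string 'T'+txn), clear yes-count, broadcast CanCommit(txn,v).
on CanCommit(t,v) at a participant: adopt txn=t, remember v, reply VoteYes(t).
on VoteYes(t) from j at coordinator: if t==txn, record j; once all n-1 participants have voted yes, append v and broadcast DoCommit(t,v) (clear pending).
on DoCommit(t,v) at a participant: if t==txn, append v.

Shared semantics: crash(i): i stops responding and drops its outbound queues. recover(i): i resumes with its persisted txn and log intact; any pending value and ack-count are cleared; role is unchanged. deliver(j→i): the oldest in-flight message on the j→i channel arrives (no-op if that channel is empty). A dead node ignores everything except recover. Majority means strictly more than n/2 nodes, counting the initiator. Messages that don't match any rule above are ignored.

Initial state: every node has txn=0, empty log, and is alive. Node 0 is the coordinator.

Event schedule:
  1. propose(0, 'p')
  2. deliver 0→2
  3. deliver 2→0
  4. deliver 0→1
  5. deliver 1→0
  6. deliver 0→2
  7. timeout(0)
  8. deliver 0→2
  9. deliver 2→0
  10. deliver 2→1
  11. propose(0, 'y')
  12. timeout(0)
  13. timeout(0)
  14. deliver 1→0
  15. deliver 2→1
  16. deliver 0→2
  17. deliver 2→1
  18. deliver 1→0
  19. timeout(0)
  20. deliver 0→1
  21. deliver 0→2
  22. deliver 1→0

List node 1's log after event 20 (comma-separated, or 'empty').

p

e1 propose(0,'p'): 0[coor,t=1,-]
e2 deliver 0→2: 2[part,t=1,-]
e3 deliver 2→0: ·
e4 deliver 0→1: 1[part,t=1,-]
e5 deliver 1→0: 0[coor,t=1,p]
e6 deliver 0→2: 2[part,t=1,p]
e7 timeout(0): 0[coor,t=2,p]
e8 deliver 0→2: 2[part,t=2,p]
e9 deliver 2→0: ·
e10 deliver 2→1: ·
e11 propose(0,'y'): 0[coor,t=3,p]
e12 timeout(0): 0[coor,t=4,p]
e13 timeout(0): 0[coor,t=5,p]
e14 deliver 1→0: ·
e15 deliver 2→1: ·
e16 deliver 0→2: 2[part,t=3,p]
e17 deliver 2→1: ·
e18 deliver 1→0: ·
e19 timeout(0): 0[coor,t=6,p]
e20 deliver 0→1: 1[part,t=1,p]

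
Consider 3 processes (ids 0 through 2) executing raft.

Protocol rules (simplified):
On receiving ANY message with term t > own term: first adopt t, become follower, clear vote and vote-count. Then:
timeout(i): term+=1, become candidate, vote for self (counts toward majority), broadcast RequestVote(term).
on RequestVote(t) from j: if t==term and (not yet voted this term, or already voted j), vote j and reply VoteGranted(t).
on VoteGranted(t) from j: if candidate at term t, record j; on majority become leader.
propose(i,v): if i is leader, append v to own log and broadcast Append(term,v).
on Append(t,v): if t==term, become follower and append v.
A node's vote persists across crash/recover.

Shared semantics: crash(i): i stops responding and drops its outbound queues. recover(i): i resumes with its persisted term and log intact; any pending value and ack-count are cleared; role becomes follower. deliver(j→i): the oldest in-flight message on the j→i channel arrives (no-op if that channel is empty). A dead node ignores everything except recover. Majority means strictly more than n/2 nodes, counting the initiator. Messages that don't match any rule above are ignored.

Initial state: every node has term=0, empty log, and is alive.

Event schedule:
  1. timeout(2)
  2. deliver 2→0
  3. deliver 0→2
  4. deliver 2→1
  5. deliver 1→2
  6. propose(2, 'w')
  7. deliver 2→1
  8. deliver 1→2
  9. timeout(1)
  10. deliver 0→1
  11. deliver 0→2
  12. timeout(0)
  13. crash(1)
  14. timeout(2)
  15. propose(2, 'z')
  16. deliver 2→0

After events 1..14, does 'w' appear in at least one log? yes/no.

after 1 — timeout(2): n2:cand/t1/[-]
after 2 — deliver 2→0: n0:foll/t1/[-]
after 3 — deliver 0→2: n2:lead/t1/[-]
after 4 — deliver 2→1: n1:foll/t1/[-]
after 5 — deliver 1→2: ·
after 6 — propose(2,'w'): n2:lead/t1/[w]
after 7 — deliver 2→1: n1:foll/t1/[w]
after 8 — deliver 1→2: ·
after 9 — timeout(1): n1:cand/t2/[w]
after 10 — deliver 0→1: ·
after 11 — deliver 0→2: ·
after 12 — timeout(0): n0:cand/t2/[-]
after 13 — crash(1): n1:✗cand/t2/[w]
after 14 — timeout(2): n2:cand/t2/[w]

yes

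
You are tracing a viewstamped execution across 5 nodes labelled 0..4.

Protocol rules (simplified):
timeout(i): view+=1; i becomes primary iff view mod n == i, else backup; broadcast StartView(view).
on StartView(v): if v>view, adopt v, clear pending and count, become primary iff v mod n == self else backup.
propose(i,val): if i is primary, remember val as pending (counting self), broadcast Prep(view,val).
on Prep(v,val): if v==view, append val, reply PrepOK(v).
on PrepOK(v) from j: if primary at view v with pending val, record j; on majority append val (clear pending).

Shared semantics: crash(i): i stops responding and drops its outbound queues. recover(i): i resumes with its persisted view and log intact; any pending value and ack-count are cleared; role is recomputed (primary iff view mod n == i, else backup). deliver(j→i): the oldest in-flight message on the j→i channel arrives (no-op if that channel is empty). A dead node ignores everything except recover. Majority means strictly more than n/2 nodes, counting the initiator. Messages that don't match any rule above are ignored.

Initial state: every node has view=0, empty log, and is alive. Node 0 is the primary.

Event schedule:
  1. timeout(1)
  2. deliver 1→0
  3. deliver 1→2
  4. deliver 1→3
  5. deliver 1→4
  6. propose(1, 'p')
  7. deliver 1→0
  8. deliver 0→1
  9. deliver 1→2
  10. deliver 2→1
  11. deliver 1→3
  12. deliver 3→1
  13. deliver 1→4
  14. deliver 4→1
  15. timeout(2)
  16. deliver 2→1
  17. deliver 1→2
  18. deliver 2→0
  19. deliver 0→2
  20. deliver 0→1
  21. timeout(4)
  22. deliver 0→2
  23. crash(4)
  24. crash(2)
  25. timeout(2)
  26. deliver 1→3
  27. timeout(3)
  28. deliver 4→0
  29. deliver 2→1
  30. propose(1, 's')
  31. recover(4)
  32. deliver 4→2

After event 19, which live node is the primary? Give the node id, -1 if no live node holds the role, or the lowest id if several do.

after 1 — timeout(1): n1:prim/v1/[-]
after 2 — deliver 1→0: n0:back/v1/[-]
after 3 — deliver 1→2: n2:back/v1/[-]
after 4 — deliver 1→3: n3:back/v1/[-]
after 5 — deliver 1→4: n4:back/v1/[-]
after 6 — propose(1,'p'): ·
after 7 — deliver 1→0: n0:back/v1/[p]
after 8 — deliver 0→1: ·
after 9 — deliver 1→2: n2:back/v1/[p]
after 10 — deliver 2→1: n1:prim/v1/[p]
after 11 — deliver 1→3: n3:back/v1/[p]
after 12 — deliver 3→1: ·
after 13 — deliver 1→4: n4:back/v1/[p]
after 14 — deliver 4→1: ·
after 15 — timeout(2): n2:prim/v2/[p]
after 16 — deliver 2→1: n1:back/v2/[p]
after 17 — deliver 1→2: ·
after 18 — deliver 2→0: n0:back/v2/[p]
after 19 — deliver 0→2: ·

2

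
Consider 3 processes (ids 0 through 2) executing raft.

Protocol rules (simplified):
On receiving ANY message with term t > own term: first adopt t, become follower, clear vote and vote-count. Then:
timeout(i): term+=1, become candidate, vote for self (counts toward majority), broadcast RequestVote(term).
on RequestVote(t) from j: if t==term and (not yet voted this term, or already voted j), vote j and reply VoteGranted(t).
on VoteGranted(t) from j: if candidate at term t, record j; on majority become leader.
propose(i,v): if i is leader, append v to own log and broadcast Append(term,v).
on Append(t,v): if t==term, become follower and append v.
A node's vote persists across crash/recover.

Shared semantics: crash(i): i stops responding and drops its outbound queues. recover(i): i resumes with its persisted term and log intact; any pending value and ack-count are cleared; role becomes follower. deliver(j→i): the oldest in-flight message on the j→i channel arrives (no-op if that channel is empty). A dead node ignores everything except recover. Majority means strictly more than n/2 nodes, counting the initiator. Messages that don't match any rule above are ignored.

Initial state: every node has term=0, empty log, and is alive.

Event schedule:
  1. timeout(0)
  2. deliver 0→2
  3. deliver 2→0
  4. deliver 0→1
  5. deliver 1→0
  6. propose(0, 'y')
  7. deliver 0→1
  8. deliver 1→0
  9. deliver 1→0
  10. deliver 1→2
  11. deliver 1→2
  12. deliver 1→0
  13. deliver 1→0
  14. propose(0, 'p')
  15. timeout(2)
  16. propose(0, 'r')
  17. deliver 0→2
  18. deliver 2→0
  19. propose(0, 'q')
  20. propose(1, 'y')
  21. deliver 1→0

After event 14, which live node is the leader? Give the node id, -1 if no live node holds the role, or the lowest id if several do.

1. timeout(0):  <0:cand t1 ->
2. deliver 0→2:  <2:foll t1 ->
3. deliver 2→0:  <0:lead t1 ->
4. deliver 0→1:  <1:foll t1 ->
5. deliver 1→0:  nop
6. propose(0,'y'):  <0:lead t1 y>
7. deliver 0→1:  <1:foll t1 y>
8. deliver 1→0:  nop
9. deliver 1→0:  nop
10. deliver 1→2:  nop
11. deliver 1→2:  nop
12. deliver 1→0:  nop
13. deliver 1→0:  nop
14. propose(0,'p'):  <0:lead t1 y,p>

0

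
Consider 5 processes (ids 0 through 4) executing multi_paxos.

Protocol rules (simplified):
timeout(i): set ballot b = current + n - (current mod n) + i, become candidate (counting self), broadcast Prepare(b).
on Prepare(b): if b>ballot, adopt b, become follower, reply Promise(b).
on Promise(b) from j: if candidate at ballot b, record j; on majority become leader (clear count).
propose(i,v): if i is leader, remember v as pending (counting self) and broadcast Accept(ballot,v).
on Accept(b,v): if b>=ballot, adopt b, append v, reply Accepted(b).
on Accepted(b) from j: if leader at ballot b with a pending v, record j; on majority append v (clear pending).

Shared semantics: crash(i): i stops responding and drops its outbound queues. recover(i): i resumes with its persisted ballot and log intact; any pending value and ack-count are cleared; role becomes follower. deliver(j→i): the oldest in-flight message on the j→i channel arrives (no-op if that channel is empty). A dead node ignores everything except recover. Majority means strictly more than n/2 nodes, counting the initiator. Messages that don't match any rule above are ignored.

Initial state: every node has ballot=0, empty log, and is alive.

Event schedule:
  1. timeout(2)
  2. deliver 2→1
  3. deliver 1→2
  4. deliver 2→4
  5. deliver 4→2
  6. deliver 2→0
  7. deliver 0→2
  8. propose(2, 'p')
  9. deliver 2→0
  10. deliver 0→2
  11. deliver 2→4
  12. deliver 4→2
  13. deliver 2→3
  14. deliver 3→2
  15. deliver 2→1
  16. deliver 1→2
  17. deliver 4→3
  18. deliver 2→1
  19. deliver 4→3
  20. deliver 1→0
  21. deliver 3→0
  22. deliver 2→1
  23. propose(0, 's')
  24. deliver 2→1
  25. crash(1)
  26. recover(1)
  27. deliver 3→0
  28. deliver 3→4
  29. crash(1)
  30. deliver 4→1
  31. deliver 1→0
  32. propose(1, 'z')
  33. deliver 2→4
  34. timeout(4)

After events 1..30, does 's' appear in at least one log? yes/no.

e1 timeout(2): 2[cand,b=7,-]
e2 deliver 2→1: 1[foll,b=7,-]
e3 deliver 1→2: ·
e4 deliver 2→4: 4[foll,b=7,-]
e5 deliver 4→2: 2[lead,b=7,-]
e6 deliver 2→0: 0[foll,b=7,-]
e7 deliver 0→2: ·
e8 propose(2,'p'): ·
e9 deliver 2→0: 0[foll,b=7,p]
e10 deliver 0→2: ·
e11 deliver 2→4: 4[foll,b=7,p]
e12 deliver 4→2: 2[lead,b=7,p]
e13 deliver 2→3: 3[foll,b=7,-]
e14 deliver 3→2: ·
e15 deliver 2→1: 1[foll,b=7,p]
e16 deliver 1→2: ·
e17 deliver 4→3: ·
e18 deliver 2→1: ·
e19 deliver 4→3: ·
e20 deliver 1→0: ·
e21 deliver 3→0: ·
e22 deliver 2→1: ·
e23 propose(0,'s'): ·
e24 deliver 2→1: ·
e25 crash(1): 1[✗foll,b=7,p]
e26 recover(1): 1[foll,b=7,p]
e27 deliver 3→0: ·
e28 deliver 3→4: ·
e29 crash(1): 1[✗foll,b=7,p]
e30 deliver 4→1: ·

no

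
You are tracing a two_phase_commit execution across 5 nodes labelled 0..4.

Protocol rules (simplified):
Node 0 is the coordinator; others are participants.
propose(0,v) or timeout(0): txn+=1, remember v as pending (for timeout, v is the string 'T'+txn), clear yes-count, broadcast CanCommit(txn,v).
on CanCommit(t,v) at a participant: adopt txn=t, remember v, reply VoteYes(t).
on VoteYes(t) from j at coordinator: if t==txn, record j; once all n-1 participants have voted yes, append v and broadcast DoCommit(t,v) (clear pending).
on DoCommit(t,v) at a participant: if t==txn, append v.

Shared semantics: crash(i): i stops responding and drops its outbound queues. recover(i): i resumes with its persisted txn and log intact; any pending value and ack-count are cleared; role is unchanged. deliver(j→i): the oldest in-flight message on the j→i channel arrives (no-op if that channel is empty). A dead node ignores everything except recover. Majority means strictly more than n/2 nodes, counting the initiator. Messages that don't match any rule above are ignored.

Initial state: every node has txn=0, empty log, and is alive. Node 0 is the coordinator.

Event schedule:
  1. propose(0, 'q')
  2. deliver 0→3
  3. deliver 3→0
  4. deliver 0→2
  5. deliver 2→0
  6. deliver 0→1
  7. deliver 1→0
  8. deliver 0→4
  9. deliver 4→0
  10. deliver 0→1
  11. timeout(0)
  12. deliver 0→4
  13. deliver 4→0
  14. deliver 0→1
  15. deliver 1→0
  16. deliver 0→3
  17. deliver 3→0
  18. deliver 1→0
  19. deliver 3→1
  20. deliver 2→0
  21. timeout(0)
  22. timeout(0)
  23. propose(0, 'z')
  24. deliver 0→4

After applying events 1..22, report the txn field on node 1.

2

[1] propose(0,'q') → N0(coor t1 [-])
[2] deliver 0→3 → N3(part t1 [-])
[3] deliver 3→0 → ∅
[4] deliver 0→2 → N2(part t1 [-])
[5] deliver 2→0 → ∅
[6] deliver 0→1 → N1(part t1 [-])
[7] deliver 1→0 → ∅
[8] deliver 0→4 → N4(part t1 [-])
[9] deliver 4→0 → N0(coor t1 [q])
[10] deliver 0→1 → N1(part t1 [q])
[11] timeout(0) → N0(coor t2 [q])
[12] deliver 0→4 → N4(part t1 [q])
[13] deliver 4→0 → ∅
[14] deliver 0→1 → N1(part t2 [q])
[15] deliver 1→0 → ∅
[16] deliver 0→3 → N3(part t1 [q])
[17] deliver 3→0 → ∅
[18] deliver 1→0 → ∅
[19] deliver 3→1 → ∅
[20] deliver 2→0 → ∅
[21] timeout(0) → N0(coor t3 [q])
[22] timeout(0) → N0(coor t4 [q])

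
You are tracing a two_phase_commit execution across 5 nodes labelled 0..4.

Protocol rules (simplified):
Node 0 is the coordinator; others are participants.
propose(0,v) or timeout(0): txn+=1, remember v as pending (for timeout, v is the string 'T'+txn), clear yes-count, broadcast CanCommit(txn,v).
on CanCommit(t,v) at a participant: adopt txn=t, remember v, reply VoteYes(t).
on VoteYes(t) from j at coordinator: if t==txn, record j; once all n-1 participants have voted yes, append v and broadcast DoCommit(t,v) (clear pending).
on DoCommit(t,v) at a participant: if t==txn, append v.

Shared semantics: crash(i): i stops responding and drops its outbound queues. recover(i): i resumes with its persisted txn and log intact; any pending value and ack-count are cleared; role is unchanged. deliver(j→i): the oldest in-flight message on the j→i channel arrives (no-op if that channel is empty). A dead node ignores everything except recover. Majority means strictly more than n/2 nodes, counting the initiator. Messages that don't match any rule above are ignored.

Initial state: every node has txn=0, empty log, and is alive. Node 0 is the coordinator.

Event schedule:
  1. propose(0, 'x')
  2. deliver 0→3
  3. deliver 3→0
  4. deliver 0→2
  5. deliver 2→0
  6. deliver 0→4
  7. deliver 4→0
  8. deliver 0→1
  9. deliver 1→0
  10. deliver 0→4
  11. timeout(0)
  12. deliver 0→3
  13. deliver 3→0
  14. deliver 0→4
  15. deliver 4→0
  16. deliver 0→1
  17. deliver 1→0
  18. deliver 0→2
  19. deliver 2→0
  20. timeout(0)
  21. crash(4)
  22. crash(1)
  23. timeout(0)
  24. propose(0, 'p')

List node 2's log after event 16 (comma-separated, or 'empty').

empty

1. propose(0,'x'):  <0:coor t1 ->
2. deliver 0→3:  <3:part t1 ->
3. deliver 3→0:  nop
4. deliver 0→2:  <2:part t1 ->
5. deliver 2→0:  nop
6. deliver 0→4:  <4:part t1 ->
7. deliver 4→0:  nop
8. deliver 0→1:  <1:part t1 ->
9. deliver 1→0:  <0:coor t1 x>
10. deliver 0→4:  <4:part t1 x>
11. timeout(0):  <0:coor t2 x>
12. deliver 0→3:  <3:part t1 x>
13. deliver 3→0:  nop
14. deliver 0→4:  <4:part t2 x>
15. deliver 4→0:  nop
16. deliver 0→1:  <1:part t1 x>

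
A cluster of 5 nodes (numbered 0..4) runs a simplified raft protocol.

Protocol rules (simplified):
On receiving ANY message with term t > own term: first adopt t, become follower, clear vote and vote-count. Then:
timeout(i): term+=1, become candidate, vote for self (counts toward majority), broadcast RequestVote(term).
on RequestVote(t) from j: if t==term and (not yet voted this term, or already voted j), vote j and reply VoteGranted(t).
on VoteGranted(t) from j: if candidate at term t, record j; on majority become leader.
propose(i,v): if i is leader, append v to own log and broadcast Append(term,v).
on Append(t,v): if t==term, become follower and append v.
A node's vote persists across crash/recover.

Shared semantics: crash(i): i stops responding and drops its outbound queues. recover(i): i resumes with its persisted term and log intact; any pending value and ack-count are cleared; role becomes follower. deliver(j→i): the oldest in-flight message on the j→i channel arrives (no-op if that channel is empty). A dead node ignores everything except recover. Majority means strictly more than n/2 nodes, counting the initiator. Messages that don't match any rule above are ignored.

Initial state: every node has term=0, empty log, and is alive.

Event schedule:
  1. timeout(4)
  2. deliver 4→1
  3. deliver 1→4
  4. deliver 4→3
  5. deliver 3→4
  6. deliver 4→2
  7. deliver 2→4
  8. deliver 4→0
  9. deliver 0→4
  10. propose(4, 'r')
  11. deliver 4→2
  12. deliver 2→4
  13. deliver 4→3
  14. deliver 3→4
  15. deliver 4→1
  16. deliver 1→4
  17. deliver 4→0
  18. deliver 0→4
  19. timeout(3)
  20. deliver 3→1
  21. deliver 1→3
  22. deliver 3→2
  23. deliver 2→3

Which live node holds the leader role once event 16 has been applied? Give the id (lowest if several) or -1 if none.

step 1 timeout(4): 4={cand,t=1,log=-}
step 2 deliver 4→1: 1={foll,t=1,log=-}
step 3 deliver 1→4: —
step 4 deliver 4→3: 3={foll,t=1,log=-}
step 5 deliver 3→4: 4={lead,t=1,log=-}
step 6 deliver 4→2: 2={foll,t=1,log=-}
step 7 deliver 2→4: —
step 8 deliver 4→0: 0={foll,t=1,log=-}
step 9 deliver 0→4: —
step 10 propose(4,'r'): 4={lead,t=1,log=r}
step 11 deliver 4→2: 2={foll,t=1,log=r}
step 12 deliver 2→4: —
step 13 deliver 4→3: 3={foll,t=1,log=r}
step 14 deliver 3→4: —
step 15 deliver 4→1: 1={foll,t=1,log=r}
step 16 deliver 1→4: —

4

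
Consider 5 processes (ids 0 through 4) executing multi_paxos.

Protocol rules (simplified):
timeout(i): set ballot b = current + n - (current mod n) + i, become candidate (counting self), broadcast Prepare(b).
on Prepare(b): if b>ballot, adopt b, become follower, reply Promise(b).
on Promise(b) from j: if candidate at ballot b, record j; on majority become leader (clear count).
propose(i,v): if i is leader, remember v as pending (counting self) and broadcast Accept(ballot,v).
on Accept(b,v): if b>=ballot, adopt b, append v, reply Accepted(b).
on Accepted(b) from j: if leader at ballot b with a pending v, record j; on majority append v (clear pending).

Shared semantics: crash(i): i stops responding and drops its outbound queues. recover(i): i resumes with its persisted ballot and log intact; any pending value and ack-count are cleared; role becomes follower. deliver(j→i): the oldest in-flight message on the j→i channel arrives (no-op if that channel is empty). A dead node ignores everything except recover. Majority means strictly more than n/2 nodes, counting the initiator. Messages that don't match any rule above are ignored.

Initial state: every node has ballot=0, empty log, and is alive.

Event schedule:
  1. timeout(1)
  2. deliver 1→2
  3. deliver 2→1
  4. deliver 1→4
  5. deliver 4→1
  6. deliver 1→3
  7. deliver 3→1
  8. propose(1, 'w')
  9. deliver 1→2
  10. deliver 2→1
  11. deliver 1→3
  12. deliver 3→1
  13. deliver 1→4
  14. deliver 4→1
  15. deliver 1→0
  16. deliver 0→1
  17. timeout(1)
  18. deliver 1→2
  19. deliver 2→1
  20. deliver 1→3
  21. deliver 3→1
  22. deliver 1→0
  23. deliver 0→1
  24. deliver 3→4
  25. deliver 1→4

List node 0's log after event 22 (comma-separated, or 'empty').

after 1 — timeout(1): n1:cand/b6/[-]
after 2 — deliver 1→2: n2:foll/b6/[-]
after 3 — deliver 2→1: ·
after 4 — deliver 1→4: n4:foll/b6/[-]
after 5 — deliver 4→1: n1:lead/b6/[-]
after 6 — deliver 1→3: n3:foll/b6/[-]
after 7 — deliver 3→1: ·
after 8 — propose(1,'w'): ·
after 9 — deliver 1→2: n2:foll/b6/[w]
after 10 — deliver 2→1: ·
after 11 — deliver 1→3: n3:foll/b6/[w]
after 12 — deliver 3→1: n1:lead/b6/[w]
after 13 — deliver 1→4: n4:foll/b6/[w]
after 14 — deliver 4→1: ·
after 15 — deliver 1→0: n0:foll/b6/[-]
after 16 — deliver 0→1: ·
after 17 — timeout(1): n1:cand/b11/[w]
after 18 — deliver 1→2: n2:foll/b11/[w]
after 19 — deliver 2→1: ·
after 20 — deliver 1→3: n3:foll/b11/[w]
after 21 — deliver 3→1: n1:lead/b11/[w]
after 22 — deliver 1→0: n0:foll/b6/[w]

w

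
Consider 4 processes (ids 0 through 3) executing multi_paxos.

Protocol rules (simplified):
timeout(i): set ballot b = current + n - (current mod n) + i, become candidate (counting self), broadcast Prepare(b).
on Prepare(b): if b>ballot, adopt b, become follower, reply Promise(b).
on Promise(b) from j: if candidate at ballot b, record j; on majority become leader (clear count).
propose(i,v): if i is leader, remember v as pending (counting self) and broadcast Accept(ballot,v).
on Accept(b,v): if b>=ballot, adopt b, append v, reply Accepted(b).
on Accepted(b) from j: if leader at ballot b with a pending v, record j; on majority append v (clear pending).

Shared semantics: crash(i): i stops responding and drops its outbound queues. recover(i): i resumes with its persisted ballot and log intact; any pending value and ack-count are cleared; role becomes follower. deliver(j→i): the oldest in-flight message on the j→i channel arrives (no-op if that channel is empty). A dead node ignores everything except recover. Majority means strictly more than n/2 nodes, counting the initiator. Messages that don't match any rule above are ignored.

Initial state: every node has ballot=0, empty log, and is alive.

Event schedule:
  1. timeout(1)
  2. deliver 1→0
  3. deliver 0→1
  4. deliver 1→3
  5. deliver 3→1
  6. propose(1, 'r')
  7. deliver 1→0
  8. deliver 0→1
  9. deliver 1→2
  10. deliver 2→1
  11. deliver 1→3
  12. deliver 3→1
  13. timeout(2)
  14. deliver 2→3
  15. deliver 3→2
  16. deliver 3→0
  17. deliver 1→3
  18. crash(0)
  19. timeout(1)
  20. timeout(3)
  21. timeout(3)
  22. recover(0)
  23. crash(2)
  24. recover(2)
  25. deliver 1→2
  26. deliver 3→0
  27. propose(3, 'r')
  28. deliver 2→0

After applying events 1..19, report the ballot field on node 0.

after 1 — timeout(1): n1:cand/b5/[-]
after 2 — deliver 1→0: n0:foll/b5/[-]
after 3 — deliver 0→1: ·
after 4 — deliver 1→3: n3:foll/b5/[-]
after 5 — deliver 3→1: n1:lead/b5/[-]
after 6 — propose(1,'r'): ·
after 7 — deliver 1→0: n0:foll/b5/[r]
after 8 — deliver 0→1: ·
after 9 — deliver 1→2: n2:foll/b5/[-]
after 10 — deliver 2→1: ·
after 11 — deliver 1→3: n3:foll/b5/[r]
after 12 — deliver 3→1: n1:lead/b5/[r]
after 13 — timeout(2): n2:cand/b10/[-]
after 14 — deliver 2→3: n3:foll/b10/[r]
after 15 — deliver 3→2: ·
after 16 — deliver 3→0: ·
after 17 — deliver 1→3: ·
after 18 — crash(0): n0:✗foll/b5/[r]
after 19 — timeout(1): n1:cand/b9/[r]

5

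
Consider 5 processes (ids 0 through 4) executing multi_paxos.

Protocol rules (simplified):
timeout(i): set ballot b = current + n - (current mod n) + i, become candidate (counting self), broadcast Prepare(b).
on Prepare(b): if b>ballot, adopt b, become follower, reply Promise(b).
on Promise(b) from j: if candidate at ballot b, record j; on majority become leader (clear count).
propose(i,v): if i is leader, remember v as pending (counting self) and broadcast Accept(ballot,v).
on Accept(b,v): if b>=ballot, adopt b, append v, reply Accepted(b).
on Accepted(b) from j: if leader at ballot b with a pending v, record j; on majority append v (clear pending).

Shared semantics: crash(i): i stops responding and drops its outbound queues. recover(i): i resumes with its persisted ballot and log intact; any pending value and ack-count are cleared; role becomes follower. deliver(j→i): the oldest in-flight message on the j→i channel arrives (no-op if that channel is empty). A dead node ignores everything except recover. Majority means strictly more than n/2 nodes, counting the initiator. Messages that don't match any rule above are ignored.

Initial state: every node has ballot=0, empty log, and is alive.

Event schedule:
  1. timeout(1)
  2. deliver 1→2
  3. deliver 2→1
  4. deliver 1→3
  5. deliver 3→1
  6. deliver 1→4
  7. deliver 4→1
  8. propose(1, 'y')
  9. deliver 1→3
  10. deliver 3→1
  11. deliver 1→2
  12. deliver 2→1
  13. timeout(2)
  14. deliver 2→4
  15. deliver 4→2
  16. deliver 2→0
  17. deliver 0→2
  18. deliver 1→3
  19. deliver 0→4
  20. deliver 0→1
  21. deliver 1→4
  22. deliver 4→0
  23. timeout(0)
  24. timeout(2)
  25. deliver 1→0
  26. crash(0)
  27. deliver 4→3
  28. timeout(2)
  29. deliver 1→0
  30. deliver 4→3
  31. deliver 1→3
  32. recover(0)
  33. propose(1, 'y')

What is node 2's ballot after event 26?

17

[1] timeout(1) → N1(cand b6 [-])
[2] deliver 1→2 → N2(foll b6 [-])
[3] deliver 2→1 → ∅
[4] deliver 1→3 → N3(foll b6 [-])
[5] deliver 3→1 → N1(lead b6 [-])
[6] deliver 1→4 → N4(foll b6 [-])
[7] deliver 4→1 → ∅
[8] propose(1,'y') → ∅
[9] deliver 1→3 → N3(foll b6 [y])
[10] deliver 3→1 → ∅
[11] deliver 1→2 → N2(foll b6 [y])
[12] deliver 2→1 → N1(lead b6 [y])
[13] timeout(2) → N2(cand b12 [y])
[14] deliver 2→4 → N4(foll b12 [-])
[15] deliver 4→2 → ∅
[16] deliver 2→0 → N0(foll b12 [-])
[17] deliver 0→2 → N2(lead b12 [y])
[18] deliver 1→3 → ∅
[19] deliver 0→4 → ∅
[20] deliver 0→1 → ∅
[21] deliver 1→4 → ∅
[22] deliver 4→0 → ∅
[23] timeout(0) → N0(cand b15 [-])
[24] timeout(2) → N2(cand b17 [y])
[25] deliver 1→0 → ∅
[26] crash(0) → N0(✗cand b15 [-])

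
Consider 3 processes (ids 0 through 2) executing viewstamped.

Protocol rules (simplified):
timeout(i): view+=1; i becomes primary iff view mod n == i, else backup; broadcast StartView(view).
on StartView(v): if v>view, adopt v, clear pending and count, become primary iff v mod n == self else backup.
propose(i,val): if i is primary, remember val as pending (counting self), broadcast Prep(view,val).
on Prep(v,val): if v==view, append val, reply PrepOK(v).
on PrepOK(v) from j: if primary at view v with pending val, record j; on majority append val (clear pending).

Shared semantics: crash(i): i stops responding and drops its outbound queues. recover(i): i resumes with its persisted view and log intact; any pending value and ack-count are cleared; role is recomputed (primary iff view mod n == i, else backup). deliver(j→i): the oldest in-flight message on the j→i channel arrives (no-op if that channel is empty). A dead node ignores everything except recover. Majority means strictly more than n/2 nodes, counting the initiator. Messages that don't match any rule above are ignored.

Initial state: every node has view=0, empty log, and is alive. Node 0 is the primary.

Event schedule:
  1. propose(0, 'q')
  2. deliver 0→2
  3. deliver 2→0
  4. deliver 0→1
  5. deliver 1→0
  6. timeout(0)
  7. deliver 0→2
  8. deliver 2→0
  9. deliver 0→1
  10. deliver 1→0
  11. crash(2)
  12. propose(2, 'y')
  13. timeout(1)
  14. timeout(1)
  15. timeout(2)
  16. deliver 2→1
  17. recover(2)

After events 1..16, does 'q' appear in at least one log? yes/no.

yes

e1 propose(0,'q'): ·
e2 deliver 0→2: 2[back,v=0,q]
e3 deliver 2→0: 0[prim,v=0,q]
e4 deliver 0→1: 1[back,v=0,q]
e5 deliver 1→0: ·
e6 timeout(0): 0[back,v=1,q]
e7 deliver 0→2: 2[back,v=1,q]
e8 deliver 2→0: ·
e9 deliver 0→1: 1[prim,v=1,q]
e10 deliver 1→0: ·
e11 crash(2): 2[✗back,v=1,q]
e12 propose(2,'y'): ·
e13 timeout(1): 1[back,v=2,q]
e14 timeout(1): 1[back,v=3,q]
e15 timeout(2): ·
e16 deliver 2→1: ·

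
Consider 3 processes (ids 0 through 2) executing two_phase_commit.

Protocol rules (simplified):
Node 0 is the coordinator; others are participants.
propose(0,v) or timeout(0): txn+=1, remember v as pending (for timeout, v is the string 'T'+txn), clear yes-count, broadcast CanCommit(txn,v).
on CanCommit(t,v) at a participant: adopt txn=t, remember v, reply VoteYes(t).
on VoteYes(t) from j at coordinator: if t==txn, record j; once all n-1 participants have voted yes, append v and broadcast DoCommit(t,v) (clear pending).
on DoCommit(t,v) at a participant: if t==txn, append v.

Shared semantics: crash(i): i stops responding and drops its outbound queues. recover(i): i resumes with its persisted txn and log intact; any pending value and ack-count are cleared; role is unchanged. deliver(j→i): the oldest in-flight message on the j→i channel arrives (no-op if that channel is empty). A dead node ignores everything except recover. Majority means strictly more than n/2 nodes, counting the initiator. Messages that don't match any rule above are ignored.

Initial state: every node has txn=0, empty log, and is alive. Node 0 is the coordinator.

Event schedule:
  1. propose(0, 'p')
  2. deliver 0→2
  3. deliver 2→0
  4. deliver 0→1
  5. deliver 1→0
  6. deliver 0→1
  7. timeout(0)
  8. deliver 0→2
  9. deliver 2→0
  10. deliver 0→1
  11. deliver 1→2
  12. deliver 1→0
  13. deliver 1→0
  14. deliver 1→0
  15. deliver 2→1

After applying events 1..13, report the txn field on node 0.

e1 propose(0,'p'): 0[coor,t=1,-]
e2 deliver 0→2: 2[part,t=1,-]
e3 deliver 2→0: ·
e4 deliver 0→1: 1[part,t=1,-]
e5 deliver 1→0: 0[coor,t=1,p]
e6 deliver 0→1: 1[part,t=1,p]
e7 timeout(0): 0[coor,t=2,p]
e8 deliver 0→2: 2[part,t=1,p]
e9 deliver 2→0: ·
e10 deliver 0→1: 1[part,t=2,p]
e11 deliver 1→2: ·
e12 deliver 1→0: ·
e13 deliver 1→0: ·

2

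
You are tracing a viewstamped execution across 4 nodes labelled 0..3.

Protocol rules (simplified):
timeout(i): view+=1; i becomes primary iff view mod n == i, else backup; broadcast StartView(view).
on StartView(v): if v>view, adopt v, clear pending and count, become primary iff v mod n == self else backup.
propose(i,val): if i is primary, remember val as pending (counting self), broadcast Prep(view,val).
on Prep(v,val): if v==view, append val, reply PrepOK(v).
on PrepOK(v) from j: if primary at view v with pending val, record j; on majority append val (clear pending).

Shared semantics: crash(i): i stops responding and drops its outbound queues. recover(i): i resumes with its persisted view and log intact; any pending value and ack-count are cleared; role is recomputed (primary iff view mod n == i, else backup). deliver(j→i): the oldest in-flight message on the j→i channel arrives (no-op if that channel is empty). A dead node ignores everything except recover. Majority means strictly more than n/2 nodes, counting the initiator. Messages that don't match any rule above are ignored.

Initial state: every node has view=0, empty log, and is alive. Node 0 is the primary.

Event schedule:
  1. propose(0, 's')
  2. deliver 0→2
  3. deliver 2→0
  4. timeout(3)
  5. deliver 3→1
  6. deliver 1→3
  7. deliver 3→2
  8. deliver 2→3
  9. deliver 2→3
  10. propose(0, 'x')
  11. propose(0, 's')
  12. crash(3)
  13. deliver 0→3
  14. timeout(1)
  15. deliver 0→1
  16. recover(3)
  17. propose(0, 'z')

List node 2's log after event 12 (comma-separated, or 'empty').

1. propose(0,'s'):  nop
2. deliver 0→2:  <2:back v0 s>
3. deliver 2→0:  nop
4. timeout(3):  <3:back v1 ->
5. deliver 3→1:  <1:prim v1 ->
6. deliver 1→3:  nop
7. deliver 3→2:  <2:back v1 s>
8. deliver 2→3:  nop
9. deliver 2→3:  nop
10. propose(0,'x'):  nop
11. propose(0,'s'):  nop
12. crash(3):  <3:✗back v1 ->

s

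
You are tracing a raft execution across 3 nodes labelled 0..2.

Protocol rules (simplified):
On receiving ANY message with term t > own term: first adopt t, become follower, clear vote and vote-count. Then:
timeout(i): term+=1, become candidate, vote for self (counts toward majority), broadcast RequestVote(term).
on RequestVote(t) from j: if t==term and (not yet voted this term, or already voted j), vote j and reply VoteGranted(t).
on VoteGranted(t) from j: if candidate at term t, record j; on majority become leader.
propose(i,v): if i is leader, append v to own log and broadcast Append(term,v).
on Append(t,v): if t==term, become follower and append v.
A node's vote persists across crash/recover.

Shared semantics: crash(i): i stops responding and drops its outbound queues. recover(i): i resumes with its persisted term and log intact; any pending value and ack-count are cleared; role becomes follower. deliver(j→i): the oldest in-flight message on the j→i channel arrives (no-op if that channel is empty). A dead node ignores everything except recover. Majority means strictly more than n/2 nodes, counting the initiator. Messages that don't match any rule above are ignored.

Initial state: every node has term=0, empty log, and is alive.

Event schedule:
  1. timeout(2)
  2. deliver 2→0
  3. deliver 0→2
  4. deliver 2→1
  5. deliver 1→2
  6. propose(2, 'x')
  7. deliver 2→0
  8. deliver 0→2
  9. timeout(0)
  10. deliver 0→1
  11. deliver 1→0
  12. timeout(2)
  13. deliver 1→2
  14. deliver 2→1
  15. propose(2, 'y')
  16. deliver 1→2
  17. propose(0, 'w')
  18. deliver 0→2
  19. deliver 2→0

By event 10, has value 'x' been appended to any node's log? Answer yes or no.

1. timeout(2):  <2:cand t1 ->
2. deliver 2→0:  <0:foll t1 ->
3. deliver 0→2:  <2:lead t1 ->
4. deliver 2→1:  <1:foll t1 ->
5. deliver 1→2:  nop
6. propose(2,'x'):  <2:lead t1 x>
7. deliver 2→0:  <0:foll t1 x>
8. deliver 0→2:  nop
9. timeout(0):  <0:cand t2 x>
10. deliver 0→1:  <1:foll t2 ->

yes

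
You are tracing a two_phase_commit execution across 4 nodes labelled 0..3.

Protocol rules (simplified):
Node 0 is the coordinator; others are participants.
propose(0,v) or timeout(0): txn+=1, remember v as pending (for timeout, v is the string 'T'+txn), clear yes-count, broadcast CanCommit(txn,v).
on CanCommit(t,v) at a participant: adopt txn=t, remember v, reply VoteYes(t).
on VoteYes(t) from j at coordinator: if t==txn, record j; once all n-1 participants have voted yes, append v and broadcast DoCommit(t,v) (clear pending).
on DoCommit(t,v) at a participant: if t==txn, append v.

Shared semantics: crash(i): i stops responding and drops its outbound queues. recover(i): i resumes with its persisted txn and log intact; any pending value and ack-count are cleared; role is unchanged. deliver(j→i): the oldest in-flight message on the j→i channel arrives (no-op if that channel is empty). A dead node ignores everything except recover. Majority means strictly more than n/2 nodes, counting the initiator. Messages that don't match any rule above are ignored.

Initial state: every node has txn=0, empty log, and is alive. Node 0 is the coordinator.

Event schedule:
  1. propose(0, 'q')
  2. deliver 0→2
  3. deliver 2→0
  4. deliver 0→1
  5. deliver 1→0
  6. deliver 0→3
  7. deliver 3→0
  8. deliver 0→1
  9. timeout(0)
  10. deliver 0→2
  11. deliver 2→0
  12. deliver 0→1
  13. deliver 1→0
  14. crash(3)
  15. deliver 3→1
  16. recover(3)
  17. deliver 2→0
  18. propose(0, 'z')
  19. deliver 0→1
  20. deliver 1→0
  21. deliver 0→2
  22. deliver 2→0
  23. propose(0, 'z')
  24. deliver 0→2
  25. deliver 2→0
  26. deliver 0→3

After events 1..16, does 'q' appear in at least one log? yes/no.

yes

1. propose(0,'q'):  <0:coor t1 ->
2. deliver 0→2:  <2:part t1 ->
3. deliver 2→0:  nop
4. deliver 0→1:  <1:part t1 ->
5. deliver 1→0:  nop
6. deliver 0→3:  <3:part t1 ->
7. deliver 3→0:  <0:coor t1 q>
8. deliver 0→1:  <1:part t1 q>
9. timeout(0):  <0:coor t2 q>
10. deliver 0→2:  <2:part t1 q>
11. deliver 2→0:  nop
12. deliver 0→1:  <1:part t2 q>
13. deliver 1→0:  nop
14. crash(3):  <3:✗part t1 ->
15. deliver 3→1:  nop
16. recover(3):  <3:part t1 ->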